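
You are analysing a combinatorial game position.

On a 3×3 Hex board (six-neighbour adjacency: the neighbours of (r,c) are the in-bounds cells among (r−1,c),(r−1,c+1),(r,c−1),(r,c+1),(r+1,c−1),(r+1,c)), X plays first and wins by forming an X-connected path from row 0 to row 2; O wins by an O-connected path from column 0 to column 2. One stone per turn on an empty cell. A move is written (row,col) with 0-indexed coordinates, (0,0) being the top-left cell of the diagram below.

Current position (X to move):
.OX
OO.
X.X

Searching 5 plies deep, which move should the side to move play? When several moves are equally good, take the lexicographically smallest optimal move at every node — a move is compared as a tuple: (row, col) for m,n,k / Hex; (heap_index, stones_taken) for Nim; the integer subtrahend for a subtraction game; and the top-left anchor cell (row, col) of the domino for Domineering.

X's best at [.OX/OO./X.X]: (1,2)

p1 X@[.OX/OO./X.X]: (0,0)[XOX/OO./X.X]-1 (1,2)[.OX/OOX/X.X]+1* (2,1)[.OX/OO./XXX]-1
p2 O@[.OX/OOX/X.X] terminal -1; root [.OX/OO./X.X] d5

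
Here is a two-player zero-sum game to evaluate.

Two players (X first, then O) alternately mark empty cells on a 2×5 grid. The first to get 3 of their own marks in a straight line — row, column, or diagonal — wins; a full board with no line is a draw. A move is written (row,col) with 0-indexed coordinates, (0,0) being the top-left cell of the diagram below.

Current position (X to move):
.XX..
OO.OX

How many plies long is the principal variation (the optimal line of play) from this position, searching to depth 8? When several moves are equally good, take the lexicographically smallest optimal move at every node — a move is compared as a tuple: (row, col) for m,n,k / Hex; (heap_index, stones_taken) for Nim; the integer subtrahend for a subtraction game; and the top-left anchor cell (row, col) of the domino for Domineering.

PV length from [.XX../OO.OX]: 1 ply

ply 1, X at .XX../OO.OX | (0,0)=+1→XXX../OO.OX*; (0,3)=+1→.XXX./OO.OX; (0,4)=-1→.XX.X/OO.OX; (1,2)=+1→.XX../OOXOX
ply 2: XXX../OO.OX is terminal -1 (O); from .XX../OO.OX depth 8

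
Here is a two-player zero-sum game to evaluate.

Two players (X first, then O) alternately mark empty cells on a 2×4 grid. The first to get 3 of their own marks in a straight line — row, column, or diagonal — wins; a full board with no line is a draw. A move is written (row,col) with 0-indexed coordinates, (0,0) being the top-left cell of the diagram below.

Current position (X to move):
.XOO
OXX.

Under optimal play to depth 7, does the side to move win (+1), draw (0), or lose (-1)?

p1 X@[.XOO/OXX.]: (0,0)[XXOO/OXX.]+0 (1,3)[.XOO/OXXX]+1*
p2 O@[.XOO/OXXX] terminal -1; root [.XOO/OXX.] d7

value(.XOO/OXX., X) = +1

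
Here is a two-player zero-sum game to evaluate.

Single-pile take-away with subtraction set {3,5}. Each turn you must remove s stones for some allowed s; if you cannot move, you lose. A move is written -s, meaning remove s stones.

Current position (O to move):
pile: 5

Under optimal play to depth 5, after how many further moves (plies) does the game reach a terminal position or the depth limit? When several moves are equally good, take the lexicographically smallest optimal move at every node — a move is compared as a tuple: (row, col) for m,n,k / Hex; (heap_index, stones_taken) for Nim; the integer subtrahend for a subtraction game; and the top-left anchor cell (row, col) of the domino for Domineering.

PV length from [5]: 1 ply

ply 1, O at 5 | -3=+1→2*; -5=+1→0
ply 2: 2 is terminal -1 (X); from 5 depth 5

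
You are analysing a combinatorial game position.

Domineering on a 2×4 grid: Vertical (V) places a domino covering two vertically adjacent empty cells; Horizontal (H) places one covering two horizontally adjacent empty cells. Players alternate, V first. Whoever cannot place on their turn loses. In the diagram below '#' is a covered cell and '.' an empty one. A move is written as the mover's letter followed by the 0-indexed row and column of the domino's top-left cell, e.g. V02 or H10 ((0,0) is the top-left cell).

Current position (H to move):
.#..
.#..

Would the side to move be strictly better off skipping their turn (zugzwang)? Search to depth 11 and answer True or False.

[.#../.#..] H move#1: H02:+1/.###/.#..*, H12:+1/.#../.###
[.###/.#..] V move#2: V00:-1/####/##..*
[####/##..] H move#3: H12:+1/####/####*
[####/####] end (terminal -1, V#4); searched .#../.#.. to 11
suppose H passes — search the same position with V to move:
pass> [.#../.#..] V move#1: V00:-1/##../##.., V02:+1/.##./.##.*, V03:+1/.#.#/.#.#
pass> [.##./.##.] end (terminal -1, H#2); searched .#../.#.. to 11
for H: play +1, pass -1

zugzwang(.#../.#.., H) = False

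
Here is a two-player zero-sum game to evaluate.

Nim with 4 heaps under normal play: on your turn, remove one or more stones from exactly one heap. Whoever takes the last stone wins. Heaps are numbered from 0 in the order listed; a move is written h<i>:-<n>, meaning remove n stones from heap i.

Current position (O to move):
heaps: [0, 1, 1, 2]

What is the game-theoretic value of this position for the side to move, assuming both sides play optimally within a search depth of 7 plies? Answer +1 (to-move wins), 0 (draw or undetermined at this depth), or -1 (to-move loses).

ply 1, O at (0,1,1,2) | h1:-1=-1→(0,0,1,2); h2:-1=-1→(0,1,0,2); h3:-1=-1→(0,1,1,1); h3:-2=+1→(0,1,1,0)*
ply 2, X at (0,1,1,0) | h1:-1=-1→(0,0,1,0)*; h2:-1=-1→(0,1,0,0)
ply 3, O at (0,0,1,0) | h2:-1=+1→(0,0,0,0)*
ply 4: (0,0,0,0) is terminal -1 (X); from (0,1,1,2) depth 7

value((0,1,1,2), O) = +1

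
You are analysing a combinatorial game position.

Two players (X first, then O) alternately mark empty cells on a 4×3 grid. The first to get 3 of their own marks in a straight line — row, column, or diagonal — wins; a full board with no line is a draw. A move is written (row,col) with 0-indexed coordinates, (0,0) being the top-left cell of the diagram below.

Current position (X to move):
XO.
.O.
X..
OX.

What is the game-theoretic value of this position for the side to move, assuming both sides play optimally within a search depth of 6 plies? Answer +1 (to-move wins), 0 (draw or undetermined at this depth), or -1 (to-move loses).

value(XO./.O./X../OX., X) = +1

ply 1, X at XO./.O./X../OX. | (0,2)=-1→XOX/.O./X../OX.; (1,0)=+1→XO./XO./X../OX.*; (1,2)=-1→XO./.OX/X../OX.; (2,1)=+1→XO./.O./XX./OX.; (2,2)=-1→XO./.O./X.X/OX.; (3,2)=-1→XO./.O./X../OXX
ply 2: XO./XO./X../OX. is terminal -1 (O); from XO./.O./X../OX. depth 6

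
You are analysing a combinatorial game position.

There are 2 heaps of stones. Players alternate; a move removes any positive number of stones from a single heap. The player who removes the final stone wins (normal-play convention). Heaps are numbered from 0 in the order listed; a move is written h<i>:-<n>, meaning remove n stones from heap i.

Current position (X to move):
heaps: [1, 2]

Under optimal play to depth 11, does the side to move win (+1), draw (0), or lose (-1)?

[(1,2)] X move#1: h0:-1:-1/(0,2), h1:-1:+1/(1,1)*, h1:-2:-1/(1,0)
[(1,1)] O move#2: h0:-1:-1/(0,1)*, h1:-1:-1/(1,0)
[(0,1)] X move#3: h1:-1:+1/(0,0)*
[(0,0)] end (terminal -1, O#4); searched (1,2) to 11

value((1,2), X) = +1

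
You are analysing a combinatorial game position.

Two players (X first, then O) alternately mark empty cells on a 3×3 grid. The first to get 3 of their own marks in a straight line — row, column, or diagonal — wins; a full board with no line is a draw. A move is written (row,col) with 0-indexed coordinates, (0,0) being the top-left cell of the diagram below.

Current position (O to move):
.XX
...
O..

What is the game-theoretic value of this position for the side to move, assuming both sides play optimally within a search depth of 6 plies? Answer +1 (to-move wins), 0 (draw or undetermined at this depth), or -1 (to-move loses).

value(.XX/.../O.., O) = +1

p1 O@[.XX/.../O..]: (0,0)[OXX/.../O..]+1* (1,0)[.XX/O../O..]-1 (1,1)[.XX/.O./O..]-1 (1,2)[.XX/..O/O..]-1 (2,1)[.XX/.../OO.]-1 (2,2)[.XX/.../O.O]-1
p2 X@[OXX/.../O..]: (1,0)[OXX/X../O..]-1* (1,1)[OXX/.X./O..]-1 (1,2)[OXX/..X/O..]-1 (2,1)[OXX/.../OX.]-1 (2,2)[OXX/.../O.X]-1
p3 O@[OXX/X../O..]: (1,1)[OXX/XO./O..]+0 (1,2)[OXX/X.O/O..]+0 (2,1)[OXX/X../OO.]+0 (2,2)[OXX/X../O.O]+1*
p4 X@[OXX/X../O.O]: (1,1)[OXX/XX./O.O]-1* (1,2)[OXX/X.X/O.O]-1 (2,1)[OXX/X../OXO]-1
p5 O@[OXX/XX./O.O]: (1,2)[OXX/XXO/O.O]-1 (2,1)[OXX/XX./OOO]+1*
p6 X@[OXX/XX./OOO] terminal -1; root [.XX/.../O..] d6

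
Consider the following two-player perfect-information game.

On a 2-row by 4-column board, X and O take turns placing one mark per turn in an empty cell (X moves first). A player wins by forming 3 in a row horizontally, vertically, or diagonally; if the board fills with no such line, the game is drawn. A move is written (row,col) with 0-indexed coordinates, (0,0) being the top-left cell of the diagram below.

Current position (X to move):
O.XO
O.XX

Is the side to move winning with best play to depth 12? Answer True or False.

X winning at [O.XO/O.XX]: True

[O.XO/O.XX] X move#1: (0,1):+0/OXXO/O.XX, (1,1):+1/O.XO/OXXX*
[O.XO/OXXX] end (terminal -1, O#2); searched O.XO/O.XX to 12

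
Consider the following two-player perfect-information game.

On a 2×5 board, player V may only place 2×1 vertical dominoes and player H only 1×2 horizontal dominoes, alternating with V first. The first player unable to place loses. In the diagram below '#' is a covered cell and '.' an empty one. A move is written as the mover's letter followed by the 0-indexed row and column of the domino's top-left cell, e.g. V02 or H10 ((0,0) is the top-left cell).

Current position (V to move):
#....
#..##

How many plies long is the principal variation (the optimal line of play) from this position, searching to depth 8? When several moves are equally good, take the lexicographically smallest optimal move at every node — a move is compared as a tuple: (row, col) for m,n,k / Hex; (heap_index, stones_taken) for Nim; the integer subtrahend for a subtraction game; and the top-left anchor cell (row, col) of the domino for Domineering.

PV length from [#..../#..##]: 3 plies

p1 V@[#..../#..##]: V01[##.../##.##]-1 V02[#.#../#.###]+1*
p2 H@[#.#../#.###]: H03[#.###/#.###]-1*
p3 V@[#.###/#.###]: V01[#####/#####]+1*
p4 H@[#####/#####] terminal -1; root [#..../#..##] d8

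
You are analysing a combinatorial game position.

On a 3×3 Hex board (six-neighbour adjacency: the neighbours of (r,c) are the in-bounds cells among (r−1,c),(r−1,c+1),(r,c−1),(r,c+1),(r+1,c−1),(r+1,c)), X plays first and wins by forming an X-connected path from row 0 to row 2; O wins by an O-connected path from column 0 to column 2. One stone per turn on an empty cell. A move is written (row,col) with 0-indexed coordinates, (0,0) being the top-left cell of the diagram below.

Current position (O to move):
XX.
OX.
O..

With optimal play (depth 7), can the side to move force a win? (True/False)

O winning at [XX./OX./O..]: True

ply 1, O at XX./OX./O.. | (0,2)=-1→XXO/OX./O..; (1,2)=-1→XX./OXO/O..; (2,1)=+1→XX./OX./OO.*; (2,2)=-1→XX./OX./O.O
ply 2, X at XX./OX./OO. | (0,2)=-1→XXX/OX./OO.*; (1,2)=-1→XX./OXX/OO.; (2,2)=-1→XX./OX./OOX
ply 3, O at XXX/OX./OO. | (1,2)=+1→XXX/OXO/OO.*; (2,2)=+1→XXX/OX./OOO
ply 4: XXX/OXO/OO. is terminal -1 (X); from XX./OX./O.. depth 7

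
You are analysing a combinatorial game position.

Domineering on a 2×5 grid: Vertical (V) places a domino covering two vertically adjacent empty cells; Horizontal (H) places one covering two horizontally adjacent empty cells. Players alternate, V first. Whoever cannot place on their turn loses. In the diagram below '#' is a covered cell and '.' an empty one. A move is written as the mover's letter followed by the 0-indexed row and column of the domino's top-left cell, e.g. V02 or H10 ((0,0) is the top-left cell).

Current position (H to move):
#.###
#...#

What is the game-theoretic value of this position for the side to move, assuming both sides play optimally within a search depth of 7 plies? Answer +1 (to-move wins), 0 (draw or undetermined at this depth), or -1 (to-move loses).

[#.###/#...#] H move#1: H11:+1/#.###/###.#*, H12:-1/#.###/#.###
[#.###/###.#] end (terminal -1, V#2); searched #.###/#...# to 7

value(#.###/#...#, H) = +1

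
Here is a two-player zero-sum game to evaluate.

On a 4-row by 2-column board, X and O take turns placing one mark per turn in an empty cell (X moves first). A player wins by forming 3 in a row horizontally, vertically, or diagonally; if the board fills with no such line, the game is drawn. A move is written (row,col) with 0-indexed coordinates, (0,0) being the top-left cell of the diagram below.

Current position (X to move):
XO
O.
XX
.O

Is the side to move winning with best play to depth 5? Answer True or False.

X winning at [XO/O./XX/.O]: False

p1 X@[XO/O./XX/.O]: (1,1)[XO/OX/XX/.O]+0* (3,0)[XO/O./XX/XO]+0
p2 O@[XO/OX/XX/.O]: (3,0)[XO/OX/XX/OO]+0*
p3 X@[XO/OX/XX/OO] terminal +0; root [XO/O./XX/.O] d5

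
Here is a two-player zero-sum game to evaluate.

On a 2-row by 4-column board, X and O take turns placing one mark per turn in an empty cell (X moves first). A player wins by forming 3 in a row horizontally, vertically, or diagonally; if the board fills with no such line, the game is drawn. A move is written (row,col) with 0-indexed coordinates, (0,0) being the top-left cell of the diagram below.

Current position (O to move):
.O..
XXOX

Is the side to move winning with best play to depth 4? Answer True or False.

O winning at [.O../XXOX]: True

ply 1, O at .O../XXOX | (0,0)=+0→OO../XXOX; (0,2)=+1→.OO./XXOX*; (0,3)=+0→.O.O/XXOX
ply 2, X at .OO./XXOX | (0,0)=-1→XOO./XXOX*; (0,3)=-1→.OOX/XXOX
ply 3, O at XOO./XXOX | (0,3)=+1→XOOO/XXOX*
ply 4: XOOO/XXOX is terminal -1 (X); from .O../XXOX depth 4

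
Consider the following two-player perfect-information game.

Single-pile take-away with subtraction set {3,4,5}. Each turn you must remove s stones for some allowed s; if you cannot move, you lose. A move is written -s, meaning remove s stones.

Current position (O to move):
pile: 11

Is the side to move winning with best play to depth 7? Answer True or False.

[11] O move#1: -3:+1/8*, -4:-1/7, -5:-1/6
[8] X move#2: -3:-1/5*, -4:-1/4, -5:-1/3
[5] O move#3: -3:+1/2*, -4:+1/1, -5:+1/0
[2] end (terminal -1, X#4); searched 11 to 7

O winning at [11]: True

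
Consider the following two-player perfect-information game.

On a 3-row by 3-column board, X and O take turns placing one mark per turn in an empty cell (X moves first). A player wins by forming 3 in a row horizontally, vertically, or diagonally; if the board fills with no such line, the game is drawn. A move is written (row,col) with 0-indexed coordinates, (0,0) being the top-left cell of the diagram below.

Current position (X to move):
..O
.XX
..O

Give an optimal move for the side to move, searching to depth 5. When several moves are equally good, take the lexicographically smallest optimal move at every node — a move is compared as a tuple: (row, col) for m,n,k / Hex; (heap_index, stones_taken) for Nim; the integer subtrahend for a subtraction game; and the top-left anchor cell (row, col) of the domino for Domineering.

X's best at [..O/.XX/..O]: (0,1)

p1 X@[..O/.XX/..O]: (0,0)[X.O/.XX/..O]+0 (0,1)[.XO/.XX/..O]+1* (1,0)[..O/XXX/..O]+1 (2,0)[..O/.XX/X.O]+0 (2,1)[..O/.XX/.XO]+1
p2 O@[.XO/.XX/..O]: (0,0)[OXO/.XX/..O]-1* (1,0)[.XO/OXX/..O]-1 (2,0)[.XO/.XX/O.O]-1 (2,1)[.XO/.XX/.OO]-1
p3 X@[OXO/.XX/..O]: (1,0)[OXO/XXX/..O]+1* (2,0)[OXO/.XX/X.O]+1 (2,1)[OXO/.XX/.XO]+1
p4 O@[OXO/XXX/..O] terminal -1; root [..O/.XX/..O] d5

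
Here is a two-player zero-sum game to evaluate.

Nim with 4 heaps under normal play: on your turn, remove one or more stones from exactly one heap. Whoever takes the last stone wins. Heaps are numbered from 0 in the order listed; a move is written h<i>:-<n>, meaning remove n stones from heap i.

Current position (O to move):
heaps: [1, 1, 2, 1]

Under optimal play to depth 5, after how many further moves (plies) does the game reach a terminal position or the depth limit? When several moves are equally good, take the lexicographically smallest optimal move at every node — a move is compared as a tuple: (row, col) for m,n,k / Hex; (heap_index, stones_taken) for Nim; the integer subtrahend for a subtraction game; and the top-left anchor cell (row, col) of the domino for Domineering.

PV length from [(1,1,2,1)]: 5 plies

ply 1, O at (1,1,2,1) | h0:-1=-1→(0,1,2,1); h1:-1=-1→(1,0,2,1); h2:-1=+1→(1,1,1,1)*; h2:-2=-1→(1,1,0,1); h3:-1=-1→(1,1,2,0)
ply 2, X at (1,1,1,1) | h0:-1=-1→(0,1,1,1)*; h1:-1=-1→(1,0,1,1); h2:-1=-1→(1,1,0,1); h3:-1=-1→(1,1,1,0)
ply 3, O at (0,1,1,1) | h1:-1=+1→(0,0,1,1)*; h2:-1=+1→(0,1,0,1); h3:-1=+1→(0,1,1,0)
ply 4, X at (0,0,1,1) | h2:-1=-1→(0,0,0,1)*; h3:-1=-1→(0,0,1,0)
ply 5, O at (0,0,0,1) | h3:-1=+1→(0,0,0,0)*
ply 6: (0,0,0,0) is terminal -1 (X); from (1,1,2,1) depth 5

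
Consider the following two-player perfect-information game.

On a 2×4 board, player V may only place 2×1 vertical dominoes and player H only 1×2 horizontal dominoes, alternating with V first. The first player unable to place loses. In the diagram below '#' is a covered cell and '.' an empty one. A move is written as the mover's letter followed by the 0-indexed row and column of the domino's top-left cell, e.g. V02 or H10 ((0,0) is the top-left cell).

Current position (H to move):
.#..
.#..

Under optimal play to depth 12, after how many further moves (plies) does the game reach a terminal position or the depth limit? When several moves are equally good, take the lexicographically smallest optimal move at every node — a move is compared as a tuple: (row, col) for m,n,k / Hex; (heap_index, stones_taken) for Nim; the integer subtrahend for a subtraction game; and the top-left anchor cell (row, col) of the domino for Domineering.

[.#../.#..] H move#1: H02:+1/.###/.#..*, H12:+1/.#../.###
[.###/.#..] V move#2: V00:-1/####/##..*
[####/##..] H move#3: H12:+1/####/####*
[####/####] end (terminal -1, V#4); searched .#../.#.. to 12

PV length from [.#../.#..]: 3 plies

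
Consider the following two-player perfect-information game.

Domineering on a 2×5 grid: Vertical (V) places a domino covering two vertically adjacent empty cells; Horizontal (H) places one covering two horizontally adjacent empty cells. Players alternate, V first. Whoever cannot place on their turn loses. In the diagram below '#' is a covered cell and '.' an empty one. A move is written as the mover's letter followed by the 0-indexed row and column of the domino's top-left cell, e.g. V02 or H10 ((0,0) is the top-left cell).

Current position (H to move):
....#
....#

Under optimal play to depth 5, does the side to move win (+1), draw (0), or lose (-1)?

value(....#/....#, H) = +1

p1 H@[....#/....#]: H00[##..#/....#]-1 H01[.##.#/....#]+1* H02[..###/....#]-1 H10[....#/##..#]-1 H11[....#/.##.#]+1 H12[....#/..###]-1
p2 V@[.##.#/....#]: V00[###.#/#...#]-1* V03[.####/...##]-1
p3 H@[###.#/#...#]: H11[###.#/###.#]-1 H12[###.#/#.###]+1*
p4 V@[###.#/#.###] terminal -1; root [....#/....#] d5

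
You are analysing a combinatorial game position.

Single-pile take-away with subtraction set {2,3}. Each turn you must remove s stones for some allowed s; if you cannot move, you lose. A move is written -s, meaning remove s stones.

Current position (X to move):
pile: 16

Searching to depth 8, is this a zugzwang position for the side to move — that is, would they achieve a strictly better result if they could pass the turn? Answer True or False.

zugzwang(16, X) = True

ply 1, X at 16 | -2=-1→14*; -3=-1→13
ply 2, O at 14 | -2=-1→12; -3=+1→11*
ply 3, X at 11 | -2=-1→9*; -3=-1→8
ply 4, O at 9 | -2=-1→7; -3=+1→6*
ply 5, X at 6 | -2=-1→4*; -3=-1→3
ply 6, O at 4 | -2=-1→2; -3=+1→1*
ply 7: 1 is terminal -1 (X); from 16 depth 8
pass branch (O moves first from the same position):
  | ply 1, O at 16 | -2=-1→14*; -3=-1→13
  | ply 2, X at 14 | -2=-1→12; -3=+1→11*
  | ply 3, O at 11 | -2=-1→9*; -3=-1→8
  | ply 4, X at 9 | -2=-1→7; -3=+1→6*
  | ply 5, O at 6 | -2=-1→4*; -3=-1→3
  | ply 6, X at 4 | -2=-1→2; -3=+1→1*
  | ply 7: 1 is terminal -1 (O); from 16 depth 8
X moving scores -1; X passing scores +1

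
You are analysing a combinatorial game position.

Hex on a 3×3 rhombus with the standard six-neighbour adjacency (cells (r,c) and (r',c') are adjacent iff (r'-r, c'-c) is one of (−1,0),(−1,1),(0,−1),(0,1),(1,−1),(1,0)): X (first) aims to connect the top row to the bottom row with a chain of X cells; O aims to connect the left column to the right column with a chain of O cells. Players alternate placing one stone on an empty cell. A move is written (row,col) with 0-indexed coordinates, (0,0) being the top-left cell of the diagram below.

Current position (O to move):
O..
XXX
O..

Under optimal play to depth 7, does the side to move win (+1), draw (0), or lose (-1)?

ply 1, O at O../XXX/O.. | (0,1)=-1→OO./XXX/O..*; (0,2)=-1→O.O/XXX/O..; (2,1)=-1→O../XXX/OO.; (2,2)=-1→O../XXX/O.O
ply 2, X at OO./XXX/O.. | (0,2)=+1→OOX/XXX/O..*; (2,1)=-1→OO./XXX/OX.; (2,2)=-1→OO./XXX/O.X
ply 3, O at OOX/XXX/O.. | (2,1)=-1→OOX/XXX/OO.*; (2,2)=-1→OOX/XXX/O.O
ply 4, X at OOX/XXX/OO. | (2,2)=+1→OOX/XXX/OOX*
ply 5: OOX/XXX/OOX is terminal -1 (O); from O../XXX/O.. depth 7

value(O../XXX/O.., O) = -1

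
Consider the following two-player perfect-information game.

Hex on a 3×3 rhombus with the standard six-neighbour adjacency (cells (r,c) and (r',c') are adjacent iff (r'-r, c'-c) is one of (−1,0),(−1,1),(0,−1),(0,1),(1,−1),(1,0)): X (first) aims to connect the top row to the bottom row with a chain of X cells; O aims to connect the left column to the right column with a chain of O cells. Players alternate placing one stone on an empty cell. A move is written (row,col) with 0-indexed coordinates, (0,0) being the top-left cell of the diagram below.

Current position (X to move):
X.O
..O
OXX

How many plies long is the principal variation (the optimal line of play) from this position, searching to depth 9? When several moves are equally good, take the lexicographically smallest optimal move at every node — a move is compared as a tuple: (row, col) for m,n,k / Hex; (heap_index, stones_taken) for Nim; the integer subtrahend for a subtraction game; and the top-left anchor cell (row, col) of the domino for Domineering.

PV length from [X.O/..O/OXX]: 3 plies

[X.O/..O/OXX] X move#1: (0,1):-1/XXO/..O/OXX, (1,0):-1/X.O/X.O/OXX, (1,1):+1/X.O/.XO/OXX*
[X.O/.XO/OXX] O move#2: (0,1):-1/XOO/.XO/OXX*, (1,0):-1/X.O/OXO/OXX
[XOO/.XO/OXX] X move#3: (1,0):+1/XOO/XXO/OXX*
[XOO/XXO/OXX] end (terminal -1, O#4); searched X.O/..O/OXX to 9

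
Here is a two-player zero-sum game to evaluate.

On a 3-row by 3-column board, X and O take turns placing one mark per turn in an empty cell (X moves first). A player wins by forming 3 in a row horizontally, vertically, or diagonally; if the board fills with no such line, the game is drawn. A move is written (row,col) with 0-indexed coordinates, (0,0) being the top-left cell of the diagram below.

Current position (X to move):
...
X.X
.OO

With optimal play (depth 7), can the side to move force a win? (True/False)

p1 X@[.../X.X/.OO]: (0,0)[X../X.X/.OO]-1 (0,1)[.X./X.X/.OO]-1 (0,2)[..X/X.X/.OO]-1 (1,1)[.../XXX/.OO]+1* (2,0)[.../X.X/XOO]+1
p2 O@[.../XXX/.OO] terminal -1; root [.../X.X/.OO] d7

X winning at [.../X.X/.OO]: True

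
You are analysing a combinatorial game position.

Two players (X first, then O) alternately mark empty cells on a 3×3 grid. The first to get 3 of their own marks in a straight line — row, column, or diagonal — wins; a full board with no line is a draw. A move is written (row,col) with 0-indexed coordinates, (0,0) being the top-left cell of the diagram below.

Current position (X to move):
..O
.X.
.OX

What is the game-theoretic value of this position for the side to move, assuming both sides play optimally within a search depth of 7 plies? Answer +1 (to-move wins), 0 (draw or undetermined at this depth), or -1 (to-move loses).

value(..O/.X./.OX, X) = +1

p1 X@[..O/.X./.OX]: (0,0)[X.O/.X./.OX]+1* (0,1)[.XO/.X./.OX]+0 (1,0)[..O/XX./.OX]+1 (1,2)[..O/.XX/.OX]+1 (2,0)[..O/.X./XOX]+0
p2 O@[X.O/.X./.OX] terminal -1; root [..O/.X./.OX] d7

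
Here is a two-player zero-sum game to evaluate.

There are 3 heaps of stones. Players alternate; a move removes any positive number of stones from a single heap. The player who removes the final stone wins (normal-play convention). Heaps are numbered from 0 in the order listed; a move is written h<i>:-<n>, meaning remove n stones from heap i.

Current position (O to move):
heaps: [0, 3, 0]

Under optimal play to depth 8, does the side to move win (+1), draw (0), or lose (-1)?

[(0,3,0)] O move#1: h1:-1:-1/(0,2,0), h1:-2:-1/(0,1,0), h1:-3:+1/(0,0,0)*
[(0,0,0)] end (terminal -1, X#2); searched (0,3,0) to 8

value((0,3,0), O) = +1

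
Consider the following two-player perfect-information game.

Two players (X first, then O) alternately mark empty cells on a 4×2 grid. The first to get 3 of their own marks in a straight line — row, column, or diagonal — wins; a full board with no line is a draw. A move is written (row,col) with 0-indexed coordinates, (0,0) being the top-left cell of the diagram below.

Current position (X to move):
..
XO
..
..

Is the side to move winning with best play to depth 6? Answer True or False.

p1 X@[../XO/../..]: (0,0)[X./XO/../..]+0 (0,1)[.X/XO/../..]+0 (2,0)[../XO/X./..]+1* (2,1)[../XO/.X/..]+0 (3,0)[../XO/../X.]+0 (3,1)[../XO/../.X]+0
p2 O@[../XO/X./..]: (0,0)[O./XO/X./..]-1* (0,1)[.O/XO/X./..]-1 (2,1)[../XO/XO/..]-1 (3,0)[../XO/X./O.]-1 (3,1)[../XO/X./.O]-1
p3 X@[O./XO/X./..]: (0,1)[OX/XO/X./..]+0 (2,1)[O./XO/XX/..]+0 (3,0)[O./XO/X./X.]+1* (3,1)[O./XO/X./.X]+0
p4 O@[O./XO/X./X.] terminal -1; root [../XO/../..] d6

X winning at [../XO/../..]: True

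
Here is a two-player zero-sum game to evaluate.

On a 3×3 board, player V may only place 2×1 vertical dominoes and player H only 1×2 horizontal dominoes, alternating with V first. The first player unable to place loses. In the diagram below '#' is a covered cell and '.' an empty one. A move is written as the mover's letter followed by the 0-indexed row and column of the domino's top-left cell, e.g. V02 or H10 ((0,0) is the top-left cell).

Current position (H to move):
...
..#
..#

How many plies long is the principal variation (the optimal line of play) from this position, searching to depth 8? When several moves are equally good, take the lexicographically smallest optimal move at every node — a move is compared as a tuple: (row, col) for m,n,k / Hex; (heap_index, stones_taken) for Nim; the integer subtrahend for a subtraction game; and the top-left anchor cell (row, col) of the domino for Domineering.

ply 1, H at .../..#/..# | H00=-1→##./..#/..#; H01=-1→.##/..#/..#; H10=+1→.../###/..#*; H20=-1→.../..#/###
ply 2: .../###/..# is terminal -1 (V); from .../..#/..# depth 8

PV length from [.../..#/..#]: 1 ply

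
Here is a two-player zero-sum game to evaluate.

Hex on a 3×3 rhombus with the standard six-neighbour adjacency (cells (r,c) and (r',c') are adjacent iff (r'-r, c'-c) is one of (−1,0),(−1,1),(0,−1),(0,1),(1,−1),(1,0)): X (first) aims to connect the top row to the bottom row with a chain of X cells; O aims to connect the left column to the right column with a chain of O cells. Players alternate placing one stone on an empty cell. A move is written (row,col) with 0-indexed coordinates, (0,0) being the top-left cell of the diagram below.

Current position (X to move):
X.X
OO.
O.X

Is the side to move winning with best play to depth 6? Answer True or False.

X winning at [X.X/OO./O.X]: True

p1 X@[X.X/OO./O.X]: (0,1)[XXX/OO./O.X]-1 (1,2)[X.X/OOX/O.X]+1* (2,1)[X.X/OO./OXX]-1
p2 O@[X.X/OOX/O.X] terminal -1; root [X.X/OO./O.X] d6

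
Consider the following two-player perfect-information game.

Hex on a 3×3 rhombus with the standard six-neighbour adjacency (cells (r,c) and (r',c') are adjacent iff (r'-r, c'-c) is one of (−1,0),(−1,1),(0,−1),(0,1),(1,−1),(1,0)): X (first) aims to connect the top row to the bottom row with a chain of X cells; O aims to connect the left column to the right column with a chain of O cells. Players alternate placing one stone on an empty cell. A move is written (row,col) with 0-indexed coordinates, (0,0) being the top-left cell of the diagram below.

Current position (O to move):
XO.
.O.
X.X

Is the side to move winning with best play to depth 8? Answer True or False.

p1 O@[XO./.O./X.X]: (0,2)[XOO/.O./X.X]-1 (1,0)[XO./OO./X.X]+1* (1,2)[XO./.OO/X.X]-1 (2,1)[XO./.O./XOX]-1
p2 X@[XO./OO./X.X]: (0,2)[XOX/OO./X.X]-1* (1,2)[XO./OOX/X.X]-1 (2,1)[XO./OO./XXX]-1
p3 O@[XOX/OO./X.X]: (1,2)[XOX/OOO/X.X]+1* (2,1)[XOX/OO./XOX]-1
p4 X@[XOX/OOO/X.X] terminal -1; root [XO./.O./X.X] d8

O winning at [XO./.O./X.X]: True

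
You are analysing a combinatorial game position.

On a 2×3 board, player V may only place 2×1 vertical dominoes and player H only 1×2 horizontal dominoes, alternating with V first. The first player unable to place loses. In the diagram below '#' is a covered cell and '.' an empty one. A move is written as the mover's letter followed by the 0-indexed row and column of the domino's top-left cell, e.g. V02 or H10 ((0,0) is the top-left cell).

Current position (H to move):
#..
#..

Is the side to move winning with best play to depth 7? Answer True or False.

[#../#..] H move#1: H01:+1/###/#..*, H11:+1/#../###
[###/#..] end (terminal -1, V#2); searched #../#.. to 7

H winning at [#../#..]: True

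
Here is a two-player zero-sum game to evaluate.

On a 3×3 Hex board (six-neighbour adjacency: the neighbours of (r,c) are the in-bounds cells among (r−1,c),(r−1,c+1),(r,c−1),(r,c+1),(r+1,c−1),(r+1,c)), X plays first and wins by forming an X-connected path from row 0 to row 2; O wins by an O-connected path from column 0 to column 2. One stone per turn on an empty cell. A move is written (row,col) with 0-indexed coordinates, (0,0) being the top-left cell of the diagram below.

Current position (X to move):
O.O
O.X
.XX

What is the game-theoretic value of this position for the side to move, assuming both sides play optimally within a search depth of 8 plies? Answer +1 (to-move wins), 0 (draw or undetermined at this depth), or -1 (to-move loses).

ply 1, X at O.O/O.X/.XX | (0,1)=-1→OXO/O.X/.XX*; (1,1)=-1→O.O/OXX/.XX; (2,0)=-1→O.O/O.X/XXX
ply 2, O at OXO/O.X/.XX | (1,1)=+1→OXO/OOX/.XX*; (2,0)=-1→OXO/O.X/OXX
ply 3: OXO/OOX/.XX is terminal -1 (X); from O.O/O.X/.XX depth 8

value(O.O/O.X/.XX, X) = -1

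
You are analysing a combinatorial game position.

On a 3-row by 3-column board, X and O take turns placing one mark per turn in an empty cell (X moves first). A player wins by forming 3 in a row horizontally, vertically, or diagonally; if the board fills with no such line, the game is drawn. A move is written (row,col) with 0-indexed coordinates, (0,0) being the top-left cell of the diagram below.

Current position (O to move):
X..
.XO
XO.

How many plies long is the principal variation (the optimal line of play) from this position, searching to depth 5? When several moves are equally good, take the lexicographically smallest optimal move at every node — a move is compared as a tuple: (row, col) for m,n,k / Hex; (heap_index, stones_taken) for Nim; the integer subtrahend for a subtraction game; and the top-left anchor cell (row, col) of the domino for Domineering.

PV length from [X../.XO/XO.]: 2 plies

[X../.XO/XO.] O move#1: (0,1):-1/XO./.XO/XO.*, (0,2):-1/X.O/.XO/XO., (1,0):-1/X../OXO/XO., (2,2):-1/X../.XO/XOO
[XO./.XO/XO.] X move#2: (0,2):+1/XOX/.XO/XO.*, (1,0):+1/XO./XXO/XO., (2,2):+1/XO./.XO/XOX
[XOX/.XO/XO.] end (terminal -1, O#3); searched X../.XO/XO. to 5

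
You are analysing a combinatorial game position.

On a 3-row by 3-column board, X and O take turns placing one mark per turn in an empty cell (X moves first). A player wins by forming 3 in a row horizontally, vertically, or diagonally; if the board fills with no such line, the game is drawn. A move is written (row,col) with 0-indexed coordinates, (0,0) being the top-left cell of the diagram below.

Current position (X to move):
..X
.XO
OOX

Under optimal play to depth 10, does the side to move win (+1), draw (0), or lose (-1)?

value(..X/.XO/OOX, X) = +1

p1 X@[..X/.XO/OOX]: (0,0)[X.X/.XO/OOX]+1* (0,1)[.XX/.XO/OOX]+0 (1,0)[..X/XXO/OOX]+0
p2 O@[X.X/.XO/OOX] terminal -1; root [..X/.XO/OOX] d10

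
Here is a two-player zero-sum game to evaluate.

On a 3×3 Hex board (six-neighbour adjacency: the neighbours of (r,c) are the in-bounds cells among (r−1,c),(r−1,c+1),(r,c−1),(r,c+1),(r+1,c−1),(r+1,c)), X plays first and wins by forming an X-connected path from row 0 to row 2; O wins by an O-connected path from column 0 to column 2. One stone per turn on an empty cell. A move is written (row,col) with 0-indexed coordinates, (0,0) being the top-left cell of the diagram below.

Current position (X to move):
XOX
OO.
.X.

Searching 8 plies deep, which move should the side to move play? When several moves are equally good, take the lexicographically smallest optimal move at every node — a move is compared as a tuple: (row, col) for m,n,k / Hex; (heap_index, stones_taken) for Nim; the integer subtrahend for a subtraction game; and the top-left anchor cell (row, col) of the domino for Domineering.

p1 X@[XOX/OO./.X.]: (1,2)[XOX/OOX/.X.]+1* (2,0)[XOX/OO./XX.]-1 (2,2)[XOX/OO./.XX]-1
p2 O@[XOX/OOX/.X.] terminal -1; root [XOX/OO./.X.] d8

X's best at [XOX/OO./.X.]: (1,2)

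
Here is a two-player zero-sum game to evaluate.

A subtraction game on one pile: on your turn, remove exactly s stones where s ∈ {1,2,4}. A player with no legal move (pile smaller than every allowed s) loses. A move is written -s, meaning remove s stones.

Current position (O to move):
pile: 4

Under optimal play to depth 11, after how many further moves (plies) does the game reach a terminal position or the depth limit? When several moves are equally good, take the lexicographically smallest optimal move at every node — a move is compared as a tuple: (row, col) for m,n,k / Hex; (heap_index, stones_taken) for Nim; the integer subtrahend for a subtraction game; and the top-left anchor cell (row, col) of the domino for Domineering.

PV length from [4]: 3 plies

ply 1, O at 4 | -1=+1→3*; -2=-1→2; -4=+1→0
ply 2, X at 3 | -1=-1→2*; -2=-1→1
ply 3, O at 2 | -1=-1→1; -2=+1→0*
ply 4: 0 is terminal -1 (X); from 4 depth 11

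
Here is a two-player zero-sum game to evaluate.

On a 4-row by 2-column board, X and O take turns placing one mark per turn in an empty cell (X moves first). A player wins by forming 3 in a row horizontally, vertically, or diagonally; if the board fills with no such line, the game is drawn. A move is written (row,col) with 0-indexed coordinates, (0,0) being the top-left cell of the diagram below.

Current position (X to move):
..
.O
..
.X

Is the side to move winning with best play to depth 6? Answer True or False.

X winning at [../.O/../.X]: False

[../.O/../.X] X move#1: (0,0):+0/X./.O/../.X*, (0,1):+0/.X/.O/../.X, (1,0):+0/../XO/../.X, (2,0):+0/../.O/X./.X, (2,1):+0/../.O/.X/.X, (3,0):+0/../.O/../XX
[X./.O/../.X] O move#2: (0,1):+0/XO/.O/../.X*, (1,0):+0/X./OO/../.X, (2,0):+0/X./.O/O./.X, (2,1):+0/X./.O/.O/.X, (3,0):+0/X./.O/../OX
[XO/.O/../.X] X move#3: (1,0):-1/XO/XO/../.X, (2,0):-1/XO/.O/X./.X, (2,1):+0/XO/.O/.X/.X*, (3,0):-1/XO/.O/../XX
[XO/.O/.X/.X] O move#4: (1,0):+0/XO/OO/.X/.X*, (2,0):+0/XO/.O/OX/.X, (3,0):+0/XO/.O/.X/OX
[XO/OO/.X/.X] X move#5: (2,0):+0/XO/OO/XX/.X*, (3,0):+0/XO/OO/.X/XX
[XO/OO/XX/.X] O move#6: (3,0):+0/XO/OO/XX/OX*
[XO/OO/XX/OX] end (terminal +0, X#7); searched ../.O/../.X to 6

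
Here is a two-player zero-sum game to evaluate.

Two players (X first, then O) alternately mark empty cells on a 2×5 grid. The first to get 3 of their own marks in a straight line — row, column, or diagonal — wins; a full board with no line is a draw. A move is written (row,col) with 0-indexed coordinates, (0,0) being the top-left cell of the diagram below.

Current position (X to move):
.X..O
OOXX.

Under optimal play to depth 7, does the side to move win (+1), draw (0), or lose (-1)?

value(.X..O/OOXX., X) = +1

[.X..O/OOXX.] X move#1: (0,0):+1/XX..O/OOXX.*, (0,2):+1/.XX.O/OOXX., (0,3):+1/.X.XO/OOXX., (1,4):+1/.X..O/OOXXX
[XX..O/OOXX.] O move#2: (0,2):-1/XXO.O/OOXX.*, (0,3):-1/XX.OO/OOXX., (1,4):-1/XX..O/OOXXO
[XXO.O/OOXX.] X move#3: (0,3):+0/XXOXO/OOXX., (1,4):+1/XXO.O/OOXXX*
[XXO.O/OOXXX] end (terminal -1, O#4); searched .X..O/OOXX. to 7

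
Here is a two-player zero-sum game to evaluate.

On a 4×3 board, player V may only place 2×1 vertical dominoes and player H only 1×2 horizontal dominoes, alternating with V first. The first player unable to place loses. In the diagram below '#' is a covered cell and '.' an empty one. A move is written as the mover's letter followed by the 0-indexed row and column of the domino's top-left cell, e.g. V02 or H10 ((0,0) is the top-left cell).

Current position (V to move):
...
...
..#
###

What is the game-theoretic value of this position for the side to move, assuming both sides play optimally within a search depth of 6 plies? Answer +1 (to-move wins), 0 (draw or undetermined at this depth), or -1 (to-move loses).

p1 V@[.../.../..#/###]: V00[#../#../..#/###]-1 V01[.#./.#./..#/###]+1* V02[..#/..#/..#/###]-1 V10[.../#../#.#/###]-1 V11[.../.#./.##/###]+1
p2 H@[.#./.#./..#/###]: H20[.#./.#./###/###]-1*
p3 V@[.#./.#./###/###]: V00[##./##./###/###]+1* V02[.##/.##/###/###]+1
p4 H@[##./##./###/###] terminal -1; root [.../.../..#/###] d6

value(.../.../..#/###, V) = +1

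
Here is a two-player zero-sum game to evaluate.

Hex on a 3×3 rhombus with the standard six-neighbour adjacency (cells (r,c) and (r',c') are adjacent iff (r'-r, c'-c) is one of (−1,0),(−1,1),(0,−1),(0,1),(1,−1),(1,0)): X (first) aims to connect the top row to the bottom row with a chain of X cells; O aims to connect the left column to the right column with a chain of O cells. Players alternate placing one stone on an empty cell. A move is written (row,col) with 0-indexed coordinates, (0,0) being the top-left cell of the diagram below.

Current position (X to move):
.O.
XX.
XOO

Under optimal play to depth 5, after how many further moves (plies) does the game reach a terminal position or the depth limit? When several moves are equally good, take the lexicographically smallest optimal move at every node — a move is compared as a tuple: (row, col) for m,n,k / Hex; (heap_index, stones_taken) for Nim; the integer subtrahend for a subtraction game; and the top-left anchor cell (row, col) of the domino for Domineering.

PV length from [.O./XX./XOO]: 1 ply

[.O./XX./XOO] X move#1: (0,0):+1/XO./XX./XOO*, (0,2):+1/.OX/XX./XOO, (1,2):+1/.O./XXX/XOO
[XO./XX./XOO] end (terminal -1, O#2); searched .O./XX./XOO to 5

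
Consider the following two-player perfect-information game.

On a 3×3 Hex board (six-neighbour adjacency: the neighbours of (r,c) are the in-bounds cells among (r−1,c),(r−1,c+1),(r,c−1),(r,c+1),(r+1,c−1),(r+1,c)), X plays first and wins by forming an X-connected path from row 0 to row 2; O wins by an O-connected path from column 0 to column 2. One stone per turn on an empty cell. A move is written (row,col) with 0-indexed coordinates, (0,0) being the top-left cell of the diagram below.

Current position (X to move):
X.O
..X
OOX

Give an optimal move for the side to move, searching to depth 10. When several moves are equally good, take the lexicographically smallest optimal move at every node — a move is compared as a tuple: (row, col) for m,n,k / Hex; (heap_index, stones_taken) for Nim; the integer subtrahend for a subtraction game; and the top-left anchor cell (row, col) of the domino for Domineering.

X's best at [X.O/..X/OOX]: (1,1)

[X.O/..X/OOX] X move#1: (0,1):-1/XXO/..X/OOX, (1,0):-1/X.O/X.X/OOX, (1,1):+1/X.O/.XX/OOX*
[X.O/.XX/OOX] O move#2: (0,1):-1/XOO/.XX/OOX*, (1,0):-1/X.O/OXX/OOX
[XOO/.XX/OOX] X move#3: (1,0):+1/XOO/XXX/OOX*
[XOO/XXX/OOX] end (terminal -1, O#4); searched X.O/..X/OOX to 10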